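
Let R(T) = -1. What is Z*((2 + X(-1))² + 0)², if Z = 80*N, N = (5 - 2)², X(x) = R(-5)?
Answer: 720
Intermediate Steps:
X(x) = -1
N = 9 (N = 3² = 9)
Z = 720 (Z = 80*9 = 720)
Z*((2 + X(-1))² + 0)² = 720*((2 - 1)² + 0)² = 720*(1² + 0)² = 720*(1 + 0)² = 720*1² = 720*1 = 720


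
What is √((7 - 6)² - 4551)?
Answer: 5*I*√182 ≈ 67.454*I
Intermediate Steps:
√((7 - 6)² - 4551) = √(1² - 4551) = √(1 - 4551) = √(-4550) = 5*I*√182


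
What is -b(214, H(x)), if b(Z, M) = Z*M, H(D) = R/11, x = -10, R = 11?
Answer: -214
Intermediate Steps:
H(D) = 1 (H(D) = 11/11 = 11*(1/11) = 1)
b(Z, M) = M*Z
-b(214, H(x)) = -214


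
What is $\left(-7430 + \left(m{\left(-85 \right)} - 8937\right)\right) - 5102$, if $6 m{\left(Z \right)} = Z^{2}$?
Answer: $- \frac{121589}{6} \approx -20265.0$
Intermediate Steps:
$m{\left(Z \right)} = \frac{Z^{2}}{6}$
$\left(-7430 + \left(m{\left(-85 \right)} - 8937\right)\right) - 5102 = \left(-7430 + \left(\frac{\left(-85\right)^{2}}{6} - 8937\right)\right) - 5102 = \left(-7430 + \left(\frac{1}{6} \cdot 7225 - 8937\right)\right) - 5102 = \left(-7430 + \left(\frac{7225}{6} - 8937\right)\right) - 5102 = \left(-7430 - \frac{46397}{6}\right) - 5102 = - \frac{90977}{6} - 5102 = - \frac{121589}{6}$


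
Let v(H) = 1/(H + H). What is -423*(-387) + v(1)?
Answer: 327403/2 ≈ 1.6370e+5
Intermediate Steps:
v(H) = 1/(2*H)
-423*(-387) + v(1) = -423*(-387) + (1/2)/1 = 163701 + (1/2)*1 = 163701 + 1/2 = 327403/2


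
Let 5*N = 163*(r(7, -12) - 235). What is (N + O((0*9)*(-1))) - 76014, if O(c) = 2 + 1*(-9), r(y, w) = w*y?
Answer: -432102/5 ≈ -86420.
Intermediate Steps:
N = -51997/5 (N = (163*(-12*7 - 235))/5 = (163*(-84 - 235))/5 = (163*(-319))/5 = (⅕)*(-51997) = -51997/5 ≈ -10399.)
O(c) = -7 (O(c) = 2 - 9 = -7)
(N + O((0*9)*(-1))) - 76014 = (-51997/5 - 7) - 76014 = -52032/5 - 76014 = -432102/5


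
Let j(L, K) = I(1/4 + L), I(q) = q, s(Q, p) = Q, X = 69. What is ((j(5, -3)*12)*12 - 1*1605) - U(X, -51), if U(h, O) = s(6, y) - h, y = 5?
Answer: -786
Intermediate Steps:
j(L, K) = 1/4 + L
U(h, O) = 6 - h
((j(5, -3)*12)*12 - 1*1605) - U(X, -51) = (((1/4 + 5)*12)*12 - 1*1605) - (6 - 1*69) = (((21/4)*12)*12 - 1605) - (6 - 69) = (63*12 - 1605) - 1*(-63) = (756 - 1605) + 63 = -849 + 63 = -786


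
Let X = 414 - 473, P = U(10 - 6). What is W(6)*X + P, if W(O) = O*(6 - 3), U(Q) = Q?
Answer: -1058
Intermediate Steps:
W(O) = 3*O (W(O) = O*3 = 3*O)
P = 4 (P = 10 - 6 = 4)
X = -59
W(6)*X + P = (3*6)*(-59) + 4 = 18*(-59) + 4 = -1062 + 4 = -1058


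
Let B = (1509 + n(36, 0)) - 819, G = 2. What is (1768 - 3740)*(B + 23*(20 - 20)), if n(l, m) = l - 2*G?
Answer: -1423784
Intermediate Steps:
n(l, m) = -4 + l (n(l, m) = l - 2*2 = l - 4 = -4 + l)
B = 722 (B = (1509 + (-4 + 36)) - 819 = (1509 + 32) - 819 = 1541 - 819 = 722)
(1768 - 3740)*(B + 23*(20 - 20)) = (1768 - 3740)*(722 + 23*(20 - 20)) = -1972*(722 + 23*0) = -1972*(722 + 0) = -1972*722 = -1423784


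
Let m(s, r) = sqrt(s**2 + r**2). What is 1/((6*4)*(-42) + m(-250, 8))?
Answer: -252/238375 - sqrt(15641)/476750 ≈ -0.0013195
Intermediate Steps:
m(s, r) = sqrt(r**2 + s**2)
1/((6*4)*(-42) + m(-250, 8)) = 1/((6*4)*(-42) + sqrt(8**2 + (-250)**2)) = 1/(24*(-42) + sqrt(64 + 62500)) = 1/(-1008 + sqrt(62564)) = 1/(-1008 + 2*sqrt(15641))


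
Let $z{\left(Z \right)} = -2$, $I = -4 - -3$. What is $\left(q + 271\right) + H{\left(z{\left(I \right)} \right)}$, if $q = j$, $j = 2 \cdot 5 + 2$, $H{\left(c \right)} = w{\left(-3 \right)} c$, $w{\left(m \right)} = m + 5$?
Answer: $279$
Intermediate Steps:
$w{\left(m \right)} = 5 + m$
$I = -1$ ($I = -4 + 3 = -1$)
$H{\left(c \right)} = 2 c$ ($H{\left(c \right)} = \left(5 - 3\right) c = 2 c$)
$j = 12$ ($j = 10 + 2 = 12$)
$q = 12$
$\left(q + 271\right) + H{\left(z{\left(I \right)} \right)} = \left(12 + 271\right) + 2 \left(-2\right) = 283 - 4 = 279$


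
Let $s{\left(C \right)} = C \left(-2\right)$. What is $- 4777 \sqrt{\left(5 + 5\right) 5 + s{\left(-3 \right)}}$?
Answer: $- 9554 \sqrt{14} \approx -35748.0$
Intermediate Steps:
$s{\left(C \right)} = - 2 C$
$- 4777 \sqrt{\left(5 + 5\right) 5 + s{\left(-3 \right)}} = - 4777 \sqrt{\left(5 + 5\right) 5 - -6} = - 4777 \sqrt{10 \cdot 5 + 6} = - 4777 \sqrt{50 + 6} = - 4777 \sqrt{56} = - 4777 \cdot 2 \sqrt{14} = - 9554 \sqrt{14}$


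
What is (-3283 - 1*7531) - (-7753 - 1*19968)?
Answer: 16907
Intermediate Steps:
(-3283 - 1*7531) - (-7753 - 1*19968) = (-3283 - 7531) - (-7753 - 19968) = -10814 - 1*(-27721) = -10814 + 27721 = 16907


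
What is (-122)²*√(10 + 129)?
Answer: 14884*√139 ≈ 1.7548e+5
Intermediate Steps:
(-122)²*√(10 + 129) = 14884*√139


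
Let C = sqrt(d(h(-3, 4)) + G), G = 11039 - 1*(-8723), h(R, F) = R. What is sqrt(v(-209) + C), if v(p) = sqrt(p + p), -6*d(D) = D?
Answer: sqrt(10*sqrt(3162) + 4*I*sqrt(418))/2 ≈ 11.888 + 0.85992*I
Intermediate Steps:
d(D) = -D/6
G = 19762 (G = 11039 + 8723 = 19762)
v(p) = sqrt(2)*sqrt(p) (v(p) = sqrt(2*p) = sqrt(2)*sqrt(p))
C = 5*sqrt(3162)/2 (C = sqrt(-1/6*(-3) + 19762) = sqrt(1/2 + 19762) = sqrt(39525/2) = 5*sqrt(3162)/2 ≈ 140.58)
sqrt(v(-209) + C) = sqrt(sqrt(2)*sqrt(-209) + 5*sqrt(3162)/2) = sqrt(sqrt(2)*(I*sqrt(209)) + 5*sqrt(3162)/2) = sqrt(I*sqrt(418) + 5*sqrt(3162)/2) = sqrt(5*sqrt(3162)/2 + I*sqrt(418))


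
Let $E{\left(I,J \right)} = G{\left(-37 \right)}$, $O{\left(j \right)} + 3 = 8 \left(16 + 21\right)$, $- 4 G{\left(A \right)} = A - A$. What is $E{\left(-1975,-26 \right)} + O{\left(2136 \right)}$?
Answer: $293$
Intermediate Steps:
$G{\left(A \right)} = 0$ ($G{\left(A \right)} = - \frac{A - A}{4} = \left(- \frac{1}{4}\right) 0 = 0$)
$O{\left(j \right)} = 293$ ($O{\left(j \right)} = -3 + 8 \left(16 + 21\right) = -3 + 8 \cdot 37 = -3 + 296 = 293$)
$E{\left(I,J \right)} = 0$
$E{\left(-1975,-26 \right)} + O{\left(2136 \right)} = 0 + 293 = 293$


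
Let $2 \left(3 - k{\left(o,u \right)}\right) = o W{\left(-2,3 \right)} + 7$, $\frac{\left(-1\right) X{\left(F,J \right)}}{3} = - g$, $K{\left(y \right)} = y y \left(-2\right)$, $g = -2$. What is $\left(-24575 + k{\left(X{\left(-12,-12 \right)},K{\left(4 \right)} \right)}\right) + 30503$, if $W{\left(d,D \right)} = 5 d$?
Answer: $\frac{11795}{2} \approx 5897.5$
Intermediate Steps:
$K{\left(y \right)} = - 2 y^{2}$ ($K{\left(y \right)} = y^{2} \left(-2\right) = - 2 y^{2}$)
$X{\left(F,J \right)} = -6$ ($X{\left(F,J \right)} = - 3 \left(\left(-1\right) \left(-2\right)\right) = \left(-3\right) 2 = -6$)
$k{\left(o,u \right)} = - \frac{1}{2} + 5 o$ ($k{\left(o,u \right)} = 3 - \frac{o 5 \left(-2\right) + 7}{2} = 3 - \frac{o \left(-10\right) + 7}{2} = 3 - \frac{- 10 o + 7}{2} = 3 - \frac{7 - 10 o}{2} = 3 + \left(- \frac{7}{2} + 5 o\right) = - \frac{1}{2} + 5 o$)
$\left(-24575 + k{\left(X{\left(-12,-12 \right)},K{\left(4 \right)} \right)}\right) + 30503 = \left(-24575 + \left(- \frac{1}{2} + 5 \left(-6\right)\right)\right) + 30503 = \left(-24575 - \frac{61}{2}\right) + 30503 = - \frac{49211}{2} + 30503 = \frac{11795}{2}$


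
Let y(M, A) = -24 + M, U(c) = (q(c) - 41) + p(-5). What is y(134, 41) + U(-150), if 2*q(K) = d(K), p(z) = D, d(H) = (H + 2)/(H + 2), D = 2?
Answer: 143/2 ≈ 71.500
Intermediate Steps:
d(H) = 1 (d(H) = (2 + H)/(2 + H) = 1)
p(z) = 2
q(K) = ½ (q(K) = (½)*1 = ½)
U(c) = -77/2 (U(c) = (½ - 41) + 2 = -81/2 + 2 = -77/2)
y(134, 41) + U(-150) = (-24 + 134) - 77/2 = 110 - 77/2 = 143/2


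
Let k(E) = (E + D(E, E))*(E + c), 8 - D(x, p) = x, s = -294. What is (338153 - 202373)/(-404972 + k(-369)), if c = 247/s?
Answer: -4989915/14991454 ≈ -0.33285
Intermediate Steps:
D(x, p) = 8 - x
c = -247/294 (c = 247/(-294) = 247*(-1/294) = -247/294 ≈ -0.84014)
k(E) = -988/147 + 8*E (k(E) = (E + (8 - E))*(E - 247/294) = 8*(-247/294 + E) = -988/147 + 8*E)
(338153 - 202373)/(-404972 + k(-369)) = (338153 - 202373)/(-404972 + (-988/147 + 8*(-369))) = 135780/(-404972 + (-988/147 - 2952)) = 135780/(-404972 - 434932/147) = 135780/(-59965816/147) = 135780*(-147/59965816) = -4989915/14991454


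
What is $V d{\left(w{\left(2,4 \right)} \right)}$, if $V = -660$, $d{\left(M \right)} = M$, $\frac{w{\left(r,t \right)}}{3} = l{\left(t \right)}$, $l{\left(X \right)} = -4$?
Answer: $7920$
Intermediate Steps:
$w{\left(r,t \right)} = -12$ ($w{\left(r,t \right)} = 3 \left(-4\right) = -12$)
$V d{\left(w{\left(2,4 \right)} \right)} = \left(-660\right) \left(-12\right) = 7920$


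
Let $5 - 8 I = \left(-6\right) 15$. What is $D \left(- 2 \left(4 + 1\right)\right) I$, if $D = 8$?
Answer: $-950$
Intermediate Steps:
$I = \frac{95}{8}$ ($I = \frac{5}{8} - \frac{\left(-6\right) 15}{8} = \frac{5}{8} - - \frac{45}{4} = \frac{5}{8} + \frac{45}{4} = \frac{95}{8} \approx 11.875$)
$D \left(- 2 \left(4 + 1\right)\right) I = 8 \left(- 2 \left(4 + 1\right)\right) \frac{95}{8} = 8 \left(\left(-2\right) 5\right) \frac{95}{8} = 8 \left(-10\right) \frac{95}{8} = \left(-80\right) \frac{95}{8} = -950$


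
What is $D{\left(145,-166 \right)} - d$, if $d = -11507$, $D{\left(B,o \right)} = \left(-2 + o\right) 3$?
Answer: $11003$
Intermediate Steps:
$D{\left(B,o \right)} = -6 + 3 o$
$D{\left(145,-166 \right)} - d = \left(-6 + 3 \left(-166\right)\right) - -11507 = \left(-6 - 498\right) + 11507 = -504 + 11507 = 11003$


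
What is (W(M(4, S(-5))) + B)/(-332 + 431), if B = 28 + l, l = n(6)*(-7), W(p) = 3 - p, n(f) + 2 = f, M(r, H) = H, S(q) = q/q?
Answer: 2/99 ≈ 0.020202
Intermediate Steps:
S(q) = 1
n(f) = -2 + f
l = -28 (l = (-2 + 6)*(-7) = 4*(-7) = -28)
B = 0 (B = 28 - 28 = 0)
(W(M(4, S(-5))) + B)/(-332 + 431) = ((3 - 1*1) + 0)/(-332 + 431) = ((3 - 1) + 0)/99 = (2 + 0)*(1/99) = 2*(1/99) = 2/99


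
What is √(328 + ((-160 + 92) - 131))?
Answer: √129 ≈ 11.358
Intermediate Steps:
√(328 + ((-160 + 92) - 131)) = √(328 + (-68 - 131)) = √(328 - 199) = √129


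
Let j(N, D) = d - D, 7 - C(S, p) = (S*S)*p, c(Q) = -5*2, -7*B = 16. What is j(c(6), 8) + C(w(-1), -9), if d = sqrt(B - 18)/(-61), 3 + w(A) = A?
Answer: 143 - I*sqrt(994)/427 ≈ 143.0 - 0.073835*I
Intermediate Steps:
B = -16/7 (B = -1/7*16 = -16/7 ≈ -2.2857)
c(Q) = -10
w(A) = -3 + A
C(S, p) = 7 - p*S**2 (C(S, p) = 7 - S*S*p = 7 - S**2*p = 7 - p*S**2)
d = -I*sqrt(994)/427 (d = sqrt(-16/7 - 18)/(-61) = sqrt(-142/7)*(-1/61) = (I*sqrt(994)/7)*(-1/61) = -I*sqrt(994)/427 ≈ -0.073835*I)
j(N, D) = -D - I*sqrt(994)/427 (j(N, D) = -I*sqrt(994)/427 - D = -D - I*sqrt(994)/427)
j(c(6), 8) + C(w(-1), -9) = (-1*8 - I*sqrt(994)/427) + (7 - 1*(-9)*(-3 - 1)**2) = (-8 - I*sqrt(994)/427) + (7 - 1*(-9)*(-4)**2) = (-8 - I*sqrt(994)/427) + (7 - 1*(-9)*16) = (-8 - I*sqrt(994)/427) + (7 + 144) = (-8 - I*sqrt(994)/427) + 151 = 143 - I*sqrt(994)/427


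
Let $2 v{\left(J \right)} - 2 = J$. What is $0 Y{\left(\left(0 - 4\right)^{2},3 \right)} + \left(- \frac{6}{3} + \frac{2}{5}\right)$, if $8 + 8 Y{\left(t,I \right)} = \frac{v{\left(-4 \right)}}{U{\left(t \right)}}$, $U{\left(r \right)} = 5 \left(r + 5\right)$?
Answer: $- \frac{8}{5} \approx -1.6$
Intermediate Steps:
$v{\left(J \right)} = 1 + \frac{J}{2}$
$U{\left(r \right)} = 25 + 5 r$ ($U{\left(r \right)} = 5 \left(5 + r\right) = 25 + 5 r$)
$Y{\left(t,I \right)} = -1 - \frac{1}{8 \left(25 + 5 t\right)}$ ($Y{\left(t,I \right)} = -1 + \frac{\left(1 + \frac{1}{2} \left(-4\right)\right) \frac{1}{25 + 5 t}}{8} = -1 + \frac{\left(1 - 2\right) \frac{1}{25 + 5 t}}{8} = -1 + \frac{\left(-1\right) \frac{1}{25 + 5 t}}{8} = -1 - \frac{1}{8 \left(25 + 5 t\right)}$)
$0 Y{\left(\left(0 - 4\right)^{2},3 \right)} + \left(- \frac{6}{3} + \frac{2}{5}\right) = 0 \frac{- \frac{201}{40} - \left(0 - 4\right)^{2}}{5 + \left(0 - 4\right)^{2}} + \left(- \frac{6}{3} + \frac{2}{5}\right) = 0 \frac{- \frac{201}{40} - \left(-4\right)^{2}}{5 + \left(-4\right)^{2}} + \left(\left(-6\right) \frac{1}{3} + 2 \cdot \frac{1}{5}\right) = 0 \frac{- \frac{201}{40} - 16}{5 + 16} + \left(-2 + \frac{2}{5}\right) = 0 \frac{- \frac{201}{40} - 16}{21} - \frac{8}{5} = 0 \cdot \frac{1}{21} \left(- \frac{841}{40}\right) - \frac{8}{5} = 0 \left(- \frac{841}{840}\right) - \frac{8}{5} = 0 - \frac{8}{5} = - \frac{8}{5}$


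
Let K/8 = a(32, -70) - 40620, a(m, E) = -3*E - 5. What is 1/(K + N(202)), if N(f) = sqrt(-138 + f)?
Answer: -1/323312 ≈ -3.0930e-6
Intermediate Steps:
a(m, E) = -5 - 3*E
K = -323320 (K = 8*((-5 - 3*(-70)) - 40620) = 8*((-5 + 210) - 40620) = 8*(205 - 40620) = 8*(-40415) = -323320)
1/(K + N(202)) = 1/(-323320 + sqrt(-138 + 202)) = 1/(-323320 + sqrt(64)) = 1/(-323320 + 8) = 1/(-323312) = -1/323312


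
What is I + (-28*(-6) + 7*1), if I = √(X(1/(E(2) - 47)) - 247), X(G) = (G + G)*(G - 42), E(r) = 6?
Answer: 175 + I*√411761/41 ≈ 175.0 + 15.651*I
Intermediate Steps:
X(G) = 2*G*(-42 + G) (X(G) = (2*G)*(-42 + G) = 2*G*(-42 + G))
I = I*√411761/41 (I = √(2*(-42 + 1/(6 - 47))/(6 - 47) - 247) = √(2*(-42 + 1/(-41))/(-41) - 247) = √(2*(-1/41)*(-42 - 1/41) - 247) = √(2*(-1/41)*(-1723/41) - 247) = √(3446/1681 - 247) = √(-411761/1681) = I*√411761/41 ≈ 15.651*I)
I + (-28*(-6) + 7*1) = I*√411761/41 + (-28*(-6) + 7*1) = I*√411761/41 + (168 + 7) = I*√411761/41 + 175 = 175 + I*√411761/41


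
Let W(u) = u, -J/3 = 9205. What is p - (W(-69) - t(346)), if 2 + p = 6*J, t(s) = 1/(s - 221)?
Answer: -20702874/125 ≈ -1.6562e+5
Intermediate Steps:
t(s) = 1/(-221 + s)
J = -27615 (J = -3*9205 = -27615)
p = -165692 (p = -2 + 6*(-27615) = -2 - 165690 = -165692)
p - (W(-69) - t(346)) = -165692 - (-69 - 1/(-221 + 346)) = -165692 - (-69 - 1/125) = -165692 - 1*(-8626/125) = -165692 + 8626/125 = -20702874/125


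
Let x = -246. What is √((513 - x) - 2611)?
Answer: 2*I*√463 ≈ 43.035*I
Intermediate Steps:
√((513 - x) - 2611) = √((513 - 1*(-246)) - 2611) = √((513 + 246) - 2611) = √(759 - 2611) = √(-1852) = 2*I*√463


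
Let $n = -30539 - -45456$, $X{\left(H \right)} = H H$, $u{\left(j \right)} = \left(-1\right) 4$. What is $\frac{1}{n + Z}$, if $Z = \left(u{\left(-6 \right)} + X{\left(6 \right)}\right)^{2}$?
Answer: $\frac{1}{15941} \approx 6.2731 \cdot 10^{-5}$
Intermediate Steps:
$u{\left(j \right)} = -4$
$X{\left(H \right)} = H^{2}$
$n = 14917$ ($n = -30539 + 45456 = 14917$)
$Z = 1024$ ($Z = \left(-4 + 6^{2}\right)^{2} = \left(-4 + 36\right)^{2} = 32^{2} = 1024$)
$\frac{1}{n + Z} = \frac{1}{14917 + 1024} = \frac{1}{15941}$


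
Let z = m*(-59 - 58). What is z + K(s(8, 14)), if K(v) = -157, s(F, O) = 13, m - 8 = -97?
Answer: 10256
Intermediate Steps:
m = -89 (m = 8 - 97 = -89)
z = 10413 (z = -89*(-59 - 58) = -89*(-117) = 10413)
z + K(s(8, 14)) = 10413 - 157 = 10256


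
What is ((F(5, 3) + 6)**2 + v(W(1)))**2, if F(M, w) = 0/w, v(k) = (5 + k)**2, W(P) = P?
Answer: 5184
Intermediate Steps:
F(M, w) = 0
((F(5, 3) + 6)**2 + v(W(1)))**2 = ((0 + 6)**2 + (5 + 1)**2)**2 = (6**2 + 6**2)**2 = (36 + 36)**2 = 72**2 = 5184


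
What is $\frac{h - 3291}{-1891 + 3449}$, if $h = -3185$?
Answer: $- \frac{3238}{779} \approx -4.1566$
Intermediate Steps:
$\frac{h - 3291}{-1891 + 3449} = \frac{-3185 - 3291}{-1891 + 3449} = - \frac{6476}{1558} = \left(-6476\right) \frac{1}{1558} = - \frac{3238}{779}$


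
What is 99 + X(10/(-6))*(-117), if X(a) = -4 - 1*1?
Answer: 684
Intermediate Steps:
X(a) = -5 (X(a) = -4 - 1 = -5)
99 + X(10/(-6))*(-117) = 99 - 5*(-117) = 99 + 585 = 684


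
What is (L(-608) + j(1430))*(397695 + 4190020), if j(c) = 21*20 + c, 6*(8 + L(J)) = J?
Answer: 23957047730/3 ≈ 7.9857e+9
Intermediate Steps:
L(J) = -8 + J/6
j(c) = 420 + c
(L(-608) + j(1430))*(397695 + 4190020) = ((-8 + (1/6)*(-608)) + (420 + 1430))*(397695 + 4190020) = ((-8 - 304/3) + 1850)*4587715 = (-328/3 + 1850)*4587715 = (5222/3)*4587715 = 23957047730/3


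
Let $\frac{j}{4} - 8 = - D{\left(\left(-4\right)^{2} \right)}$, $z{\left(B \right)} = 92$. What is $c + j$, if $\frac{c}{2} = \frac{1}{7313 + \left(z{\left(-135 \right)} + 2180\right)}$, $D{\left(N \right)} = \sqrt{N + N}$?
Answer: $\frac{306722}{9585} - 16 \sqrt{2} \approx 9.3728$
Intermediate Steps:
$D{\left(N \right)} = \sqrt{2} \sqrt{N}$ ($D{\left(N \right)} = \sqrt{2 N} = \sqrt{2} \sqrt{N}$)
$c = \frac{2}{9585}$ ($c = \frac{2}{7313 + \left(92 + 2180\right)} = \frac{2}{7313 + 2272} = \frac{2}{9585} \approx 0.00020866$)
$j = 32 - 16 \sqrt{2}$ ($j = 32 + 4 \left(- \sqrt{2} \sqrt{\left(-4\right)^{2}}\right) = 32 + 4 \left(- \sqrt{2} \sqrt{16}\right) = 32 + 4 \left(- \sqrt{2} \cdot 4\right) = 32 + 4 \left(- 4 \sqrt{2}\right) = 32 - 16 \sqrt{2} \approx 9.3726$)
$c + j = \frac{2}{9585} + \left(32 - 16 \sqrt{2}\right) = \frac{306722}{9585} - 16 \sqrt{2}$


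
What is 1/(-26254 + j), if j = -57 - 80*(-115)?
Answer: -1/17111 ≈ -5.8442e-5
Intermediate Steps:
j = 9143 (j = -57 + 9200 = 9143)
1/(-26254 + j) = 1/(-26254 + 9143) = 1/(-17111) = -1/17111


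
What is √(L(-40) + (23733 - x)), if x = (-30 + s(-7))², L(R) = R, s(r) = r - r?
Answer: √22793 ≈ 150.97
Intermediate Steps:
s(r) = 0
x = 900 (x = (-30 + 0)² = (-30)² = 900)
√(L(-40) + (23733 - x)) = √(-40 + (23733 - 1*900)) = √(-40 + (23733 - 900)) = √(-40 + 22833) = √22793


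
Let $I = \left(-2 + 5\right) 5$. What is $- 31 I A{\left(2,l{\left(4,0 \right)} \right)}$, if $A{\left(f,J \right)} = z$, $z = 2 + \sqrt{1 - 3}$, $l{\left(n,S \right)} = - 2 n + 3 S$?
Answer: $-930 - 465 i \sqrt{2} \approx -930.0 - 657.61 i$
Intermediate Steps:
$z = 2 + i \sqrt{2}$ ($z = 2 + \sqrt{-2} = 2 + i \sqrt{2} \approx 2.0 + 1.4142 i$)
$A{\left(f,J \right)} = 2 + i \sqrt{2}$
$I = 15$ ($I = 3 \cdot 5 = 15$)
$- 31 I A{\left(2,l{\left(4,0 \right)} \right)} = \left(-31\right) 15 \left(2 + i \sqrt{2}\right) = - 465 \left(2 + i \sqrt{2}\right) = -930 - 465 i \sqrt{2}$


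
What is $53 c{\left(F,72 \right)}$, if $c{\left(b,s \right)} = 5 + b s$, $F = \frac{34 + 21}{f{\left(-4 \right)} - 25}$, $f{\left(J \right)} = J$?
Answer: $- \frac{202195}{29} \approx -6972.2$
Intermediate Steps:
$F = - \frac{55}{29}$ ($F = \frac{34 + 21}{-4 - 25} = \frac{55}{-29} = 55 \left(- \frac{1}{29}\right) = - \frac{55}{29} \approx -1.8966$)
$53 c{\left(F,72 \right)} = 53 \left(5 - \frac{3960}{29}\right) = 53 \left(- \frac{3815}{29}\right) = - \frac{202195}{29}$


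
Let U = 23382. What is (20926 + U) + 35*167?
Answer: 50153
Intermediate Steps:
(20926 + U) + 35*167 = (20926 + 23382) + 35*167 = 44308 + 5845 = 50153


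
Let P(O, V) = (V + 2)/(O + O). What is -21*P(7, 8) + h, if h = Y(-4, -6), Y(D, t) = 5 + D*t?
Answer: 14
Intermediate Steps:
h = 29 (h = 5 - 4*(-6) = 5 + 24 = 29)
P(O, V) = (2 + V)/(2*O) (P(O, V) = (2 + V)/((2*O)) = (2 + V)*(1/(2*O)) = (2 + V)/(2*O))
-21*P(7, 8) + h = -21*(2 + 8)/(2*7) + 29 = -21*10/(2*7) + 29 = -21*5/7 + 29 = -15 + 29 = 14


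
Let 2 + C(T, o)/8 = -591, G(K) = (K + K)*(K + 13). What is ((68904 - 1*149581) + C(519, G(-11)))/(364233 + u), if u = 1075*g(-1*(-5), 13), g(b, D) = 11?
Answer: -85421/376058 ≈ -0.22715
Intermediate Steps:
G(K) = 2*K*(13 + K) (G(K) = (2*K)*(13 + K) = 2*K*(13 + K))
C(T, o) = -4744 (C(T, o) = -16 + 8*(-591) = -16 - 4728 = -4744)
u = 11825 (u = 1075*11 = 11825)
((68904 - 1*149581) + C(519, G(-11)))/(364233 + u) = ((68904 - 1*149581) - 4744)/(364233 + 11825) = ((68904 - 149581) - 4744)/376058 = (-80677 - 4744)*(1/376058) = -85421*1/376058 = -85421/376058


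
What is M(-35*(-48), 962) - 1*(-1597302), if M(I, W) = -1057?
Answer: 1596245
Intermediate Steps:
M(-35*(-48), 962) - 1*(-1597302) = -1057 - 1*(-1597302) = -1057 + 1597302 = 1596245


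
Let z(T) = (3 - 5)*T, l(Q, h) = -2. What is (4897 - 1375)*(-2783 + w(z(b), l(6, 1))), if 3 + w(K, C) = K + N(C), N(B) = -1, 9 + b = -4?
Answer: -9724242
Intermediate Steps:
b = -13 (b = -9 - 4 = -13)
z(T) = -2*T
w(K, C) = -4 + K (w(K, C) = -3 + (K - 1) = -3 + (-1 + K) = -4 + K)
(4897 - 1375)*(-2783 + w(z(b), l(6, 1))) = (4897 - 1375)*(-2783 + (-4 - 2*(-13))) = 3522*(-2783 + (-4 + 26)) = 3522*(-2783 + 22) = 3522*(-2761) = -9724242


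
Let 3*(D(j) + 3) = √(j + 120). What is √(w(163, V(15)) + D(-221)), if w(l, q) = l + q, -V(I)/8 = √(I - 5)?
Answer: √(1440 - 72*√10 + 3*I*√101)/3 ≈ 11.607 + 0.14431*I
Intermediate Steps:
V(I) = -8*√(-5 + I) (V(I) = -8*√(I - 5) = -8*√(-5 + I))
D(j) = -3 + √(120 + j)/3 (D(j) = -3 + √(j + 120)/3 = -3 + √(120 + j)/3)
√(w(163, V(15)) + D(-221)) = √((163 - 8*√(-5 + 15)) + (-3 + √(120 - 221)/3)) = √((163 - 8*√10) + (-3 + √(-101)/3)) = √((163 - 8*√10) + (-3 + (I*√101)/3)) = √((163 - 8*√10) + (-3 + I*√101/3)) = √(160 - 8*√10 + I*√101/3)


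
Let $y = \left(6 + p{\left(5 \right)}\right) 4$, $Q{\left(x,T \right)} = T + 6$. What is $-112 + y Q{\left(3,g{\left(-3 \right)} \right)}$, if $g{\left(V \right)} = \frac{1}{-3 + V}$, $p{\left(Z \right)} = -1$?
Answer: $\frac{14}{3} \approx 4.6667$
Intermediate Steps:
$Q{\left(x,T \right)} = 6 + T$
$y = 20$ ($y = \left(6 - 1\right) 4 = 5 \cdot 4 = 20$)
$-112 + y Q{\left(3,g{\left(-3 \right)} \right)} = -112 + 20 \left(6 + \frac{1}{-3 - 3}\right) = -112 + 20 \left(6 + \frac{1}{-6}\right) = -112 + 20 \left(6 - \frac{1}{6}\right) = -112 + 20 \cdot \frac{35}{6} = -112 + \frac{350}{3} = \frac{14}{3}$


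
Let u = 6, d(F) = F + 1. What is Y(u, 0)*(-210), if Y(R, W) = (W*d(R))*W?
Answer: 0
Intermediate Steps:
d(F) = 1 + F
Y(R, W) = W²*(1 + R) (Y(R, W) = (W*(1 + R))*W = W²*(1 + R))
Y(u, 0)*(-210) = (0²*(1 + 6))*(-210) = (0*7)*(-210) = 0*(-210) = 0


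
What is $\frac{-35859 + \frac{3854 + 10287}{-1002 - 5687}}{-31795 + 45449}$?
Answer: $- \frac{119937496}{45665803} \approx -2.6264$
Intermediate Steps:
$\frac{-35859 + \frac{3854 + 10287}{-1002 - 5687}}{-31795 + 45449} = \frac{-35859 + \frac{14141}{-6689}}{13654} = \left(-35859 + 14141 \left(- \frac{1}{6689}\right)\right) \frac{1}{13654} = \left(-35859 - \frac{14141}{6689}\right) \frac{1}{13654} = \left(- \frac{239874992}{6689}\right) \frac{1}{13654} = - \frac{119937496}{45665803}$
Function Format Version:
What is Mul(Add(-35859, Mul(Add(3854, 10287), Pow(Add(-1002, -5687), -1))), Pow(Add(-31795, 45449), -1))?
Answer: Rational(-119937496, 45665803) ≈ -2.6264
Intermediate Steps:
Mul(Add(-35859, Mul(Add(3854, 10287), Pow(Add(-1002, -5687), -1))), Pow(Add(-31795, 45449), -1)) = Mul(Add(-35859, Mul(14141, Pow(-6689, -1))), Pow(13654, -1)) = Mul(Add(-35859, Mul(14141, Rational(-1, 6689))), Rational(1, 13654)) = Mul(Add(-35859, Rational(-14141, 6689)), Rational(1, 13654)) = Mul(Rational(-239874992, 6689), Rational(1, 13654)) = Rational(-119937496, 45665803)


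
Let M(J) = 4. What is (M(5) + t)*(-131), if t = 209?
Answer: -27903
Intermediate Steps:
(M(5) + t)*(-131) = (4 + 209)*(-131) = 213*(-131) = -27903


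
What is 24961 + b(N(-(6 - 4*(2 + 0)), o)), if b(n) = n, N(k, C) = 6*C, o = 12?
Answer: 25033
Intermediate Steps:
24961 + b(N(-(6 - 4*(2 + 0)), o)) = 24961 + 6*12 = 24961 + 72 = 25033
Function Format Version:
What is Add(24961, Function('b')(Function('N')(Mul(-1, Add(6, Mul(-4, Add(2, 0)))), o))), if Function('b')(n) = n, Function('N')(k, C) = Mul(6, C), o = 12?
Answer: 25033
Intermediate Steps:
Add(24961, Function('b')(Function('N')(Mul(-1, Add(6, Mul(-4, Add(2, 0)))), o))) = Add(24961, Mul(6, 12)) = Add(24961, 72) = 25033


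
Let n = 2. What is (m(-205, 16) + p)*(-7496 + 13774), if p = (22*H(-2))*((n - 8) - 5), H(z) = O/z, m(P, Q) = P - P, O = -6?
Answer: -4557828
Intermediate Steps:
m(P, Q) = 0
H(z) = -6/z
p = -726 (p = (22*(-6/(-2)))*((2 - 8) - 5) = (22*(-6*(-1/2)))*(-6 - 5) = (22*3)*(-11) = 66*(-11) = -726)
(m(-205, 16) + p)*(-7496 + 13774) = (0 - 726)*(-7496 + 13774) = -726*6278 = -4557828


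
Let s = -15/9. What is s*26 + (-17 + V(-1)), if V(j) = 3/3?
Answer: -178/3 ≈ -59.333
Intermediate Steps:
s = -5/3 (s = -15*⅑ = -5/3 ≈ -1.6667)
V(j) = 1 (V(j) = 3*(⅓) = 1)
s*26 + (-17 + V(-1)) = -5/3*26 + (-17 + 1) = -130/3 - 16 = -178/3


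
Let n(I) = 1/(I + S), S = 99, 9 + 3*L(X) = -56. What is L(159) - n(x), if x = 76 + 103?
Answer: -18073/834 ≈ -21.670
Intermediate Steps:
L(X) = -65/3 (L(X) = -3 + (1/3)*(-56) = -3 - 56/3 = -65/3)
x = 179
n(I) = 1/(99 + I) (n(I) = 1/(I + 99) = 1/(99 + I))
L(159) - n(x) = -65/3 - 1/(99 + 179) = -65/3 - 1/278 = -18073/834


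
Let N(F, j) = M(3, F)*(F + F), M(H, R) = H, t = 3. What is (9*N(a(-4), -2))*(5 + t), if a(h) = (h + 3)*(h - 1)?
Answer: 2160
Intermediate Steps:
a(h) = (-1 + h)*(3 + h) (a(h) = (3 + h)*(-1 + h) = (-1 + h)*(3 + h))
N(F, j) = 6*F (N(F, j) = 3*(F + F) = 3*(2*F) = 6*F)
(9*N(a(-4), -2))*(5 + t) = (9*(6*(-3 + (-4)² + 2*(-4))))*(5 + 3) = (9*(6*(-3 + 16 - 8)))*8 = (9*(6*5))*8 = (9*30)*8 = 270*8 = 2160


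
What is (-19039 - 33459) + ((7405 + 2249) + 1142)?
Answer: -41702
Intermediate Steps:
(-19039 - 33459) + ((7405 + 2249) + 1142) = -52498 + (9654 + 1142) = -52498 + 10796 = -41702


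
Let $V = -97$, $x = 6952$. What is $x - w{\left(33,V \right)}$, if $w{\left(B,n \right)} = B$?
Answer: $6919$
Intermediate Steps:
$x - w{\left(33,V \right)} = 6952 - 33 = 6919$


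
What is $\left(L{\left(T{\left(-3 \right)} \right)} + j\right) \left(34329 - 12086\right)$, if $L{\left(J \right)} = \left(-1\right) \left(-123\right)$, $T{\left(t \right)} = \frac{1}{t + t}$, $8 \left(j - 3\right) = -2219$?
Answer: $- \frac{26936273}{8} \approx -3.367 \cdot 10^{6}$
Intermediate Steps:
$j = - \frac{2195}{8}$ ($j = 3 + \frac{1}{8} \left(-2219\right) = 3 - \frac{2219}{8} = - \frac{2195}{8} \approx -274.38$)
$T{\left(t \right)} = \frac{1}{2 t}$
$L{\left(J \right)} = 123$
$\left(L{\left(T{\left(-3 \right)} \right)} + j\right) \left(34329 - 12086\right) = \left(123 - \frac{2195}{8}\right) \left(34329 - 12086\right) = \left(- \frac{1211}{8}\right) 22243 = - \frac{26936273}{8}$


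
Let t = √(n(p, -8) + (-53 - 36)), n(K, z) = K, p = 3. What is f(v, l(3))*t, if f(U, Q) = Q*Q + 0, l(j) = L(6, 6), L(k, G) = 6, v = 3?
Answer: 36*I*√86 ≈ 333.85*I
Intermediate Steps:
l(j) = 6
t = I*√86 (t = √(3 + (-53 - 36)) = √(3 - 89) = √(-86) = I*√86 ≈ 9.2736*I)
f(U, Q) = Q² (f(U, Q) = Q² + 0 = Q²)
f(v, l(3))*t = 6²*(I*√86) = 36*(I*√86) = 36*I*√86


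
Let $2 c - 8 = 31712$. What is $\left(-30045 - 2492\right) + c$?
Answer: $-16677$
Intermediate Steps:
$c = 15860$ ($c = 4 + \frac{1}{2} \cdot 31712 = 4 + 15856 = 15860$)
$\left(-30045 - 2492\right) + c = \left(-30045 - 2492\right) + 15860 = -32537 + 15860 = -16677$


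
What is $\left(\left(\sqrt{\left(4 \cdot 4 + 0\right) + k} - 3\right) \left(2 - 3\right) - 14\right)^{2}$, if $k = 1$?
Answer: $\left(11 + \sqrt{17}\right)^{2} \approx 228.71$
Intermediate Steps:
$\left(\left(\sqrt{\left(4 \cdot 4 + 0\right) + k} - 3\right) \left(2 - 3\right) - 14\right)^{2} = \left(\left(\sqrt{\left(4 \cdot 4 + 0\right) + 1} - 3\right) \left(2 - 3\right) - 14\right)^{2} = \left(\left(\sqrt{\left(16 + 0\right) + 1} - 3\right) \left(-1\right) - 14\right)^{2} = \left(\left(\sqrt{16 + 1} - 3\right) \left(-1\right) - 14\right)^{2} = \left(\left(\sqrt{17} - 3\right) \left(-1\right) - 14\right)^{2} = \left(\left(-3 + \sqrt{17}\right) \left(-1\right) - 14\right)^{2} = \left(\left(3 - \sqrt{17}\right) - 14\right)^{2} = \left(-11 - \sqrt{17}\right)^{2}$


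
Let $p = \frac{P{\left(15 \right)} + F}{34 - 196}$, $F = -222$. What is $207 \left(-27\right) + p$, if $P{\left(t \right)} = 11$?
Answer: $- \frac{905207}{162} \approx -5587.7$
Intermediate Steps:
$p = \frac{211}{162}$ ($p = \frac{11 - 222}{34 - 196} = - \frac{211}{-162} = \left(-211\right) \left(- \frac{1}{162}\right) = \frac{211}{162} \approx 1.3025$)
$207 \left(-27\right) + p = 207 \left(-27\right) + \frac{211}{162} = -5589 + \frac{211}{162} = - \frac{905207}{162}$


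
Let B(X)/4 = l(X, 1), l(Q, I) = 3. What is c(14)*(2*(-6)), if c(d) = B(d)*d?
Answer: -2016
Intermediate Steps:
B(X) = 12 (B(X) = 4*3 = 12)
c(d) = 12*d
c(14)*(2*(-6)) = (12*14)*(2*(-6)) = 168*(-12) = -2016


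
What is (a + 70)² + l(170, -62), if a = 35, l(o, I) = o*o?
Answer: 39925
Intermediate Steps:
l(o, I) = o²
(a + 70)² + l(170, -62) = (35 + 70)² + 170² = 105² + 28900 = 11025 + 28900 = 39925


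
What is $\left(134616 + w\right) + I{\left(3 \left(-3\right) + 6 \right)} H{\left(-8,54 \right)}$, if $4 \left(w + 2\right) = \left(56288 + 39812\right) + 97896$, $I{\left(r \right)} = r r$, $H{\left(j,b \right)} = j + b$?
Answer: $183527$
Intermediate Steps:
$H{\left(j,b \right)} = b + j$
$I{\left(r \right)} = r^{2}$
$w = 48497$ ($w = -2 + \frac{\left(56288 + 39812\right) + 97896}{4} = -2 + \frac{96100 + 97896}{4} = -2 + \frac{1}{4} \cdot 193996 = -2 + 48499 = 48497$)
$\left(134616 + w\right) + I{\left(3 \left(-3\right) + 6 \right)} H{\left(-8,54 \right)} = \left(134616 + 48497\right) + \left(3 \left(-3\right) + 6\right)^{2} \left(54 - 8\right) = 183113 + \left(-9 + 6\right)^{2} \cdot 46 = 183113 + \left(-3\right)^{2} \cdot 46 = 183113 + 9 \cdot 46 = 183113 + 414 = 183527$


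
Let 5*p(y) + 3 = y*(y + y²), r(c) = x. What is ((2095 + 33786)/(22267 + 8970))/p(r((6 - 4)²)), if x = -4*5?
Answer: -179405/237494911 ≈ -0.00075541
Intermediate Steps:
x = -20
r(c) = -20
p(y) = -⅗ + y*(y + y²)/5 (p(y) = -⅗ + (y*(y + y²))/5 = -⅗ + y*(y + y²)/5)
((2095 + 33786)/(22267 + 8970))/p(r((6 - 4)²)) = ((2095 + 33786)/(22267 + 8970))/(-⅗ + (⅕)*(-20)² + (⅕)*(-20)³) = (35881/31237)/(-⅗ + (⅕)*400 + (⅕)*(-8000)) = (35881*(1/31237))/(-⅗ + 80 - 1600) = 35881/(31237*(-7603/5)) = (35881/31237)*(-5/7603) = -179405/237494911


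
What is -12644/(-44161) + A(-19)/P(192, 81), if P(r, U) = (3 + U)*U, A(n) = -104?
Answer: 20359258/75117861 ≈ 0.27103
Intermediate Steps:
P(r, U) = U*(3 + U)
-12644/(-44161) + A(-19)/P(192, 81) = -12644/(-44161) - 104*1/(81*(3 + 81)) = -12644*(-1/44161) - 104/(81*84) = 12644/44161 - 104/6804 = 12644/44161 - 104*1/6804 = 12644/44161 - 26/1701 = 20359258/75117861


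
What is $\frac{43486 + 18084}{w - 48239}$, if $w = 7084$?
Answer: $- \frac{12314}{8231} \approx -1.4961$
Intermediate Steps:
$\frac{43486 + 18084}{w - 48239} = \frac{43486 + 18084}{7084 - 48239} = \frac{61570}{-41155} = 61570 \left(- \frac{1}{41155}\right) = - \frac{12314}{8231}$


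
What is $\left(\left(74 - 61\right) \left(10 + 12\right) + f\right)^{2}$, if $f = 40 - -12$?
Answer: $114244$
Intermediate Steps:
$f = 52$ ($f = 40 + 12 = 52$)
$\left(\left(74 - 61\right) \left(10 + 12\right) + f\right)^{2} = \left(\left(74 - 61\right) \left(10 + 12\right) + 52\right)^{2} = \left(13 \cdot 22 + 52\right)^{2} = \left(286 + 52\right)^{2} = 338^{2} = 114244$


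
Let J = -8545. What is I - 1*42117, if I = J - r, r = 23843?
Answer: -74505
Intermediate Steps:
I = -32388 (I = -8545 - 1*23843 = -8545 - 23843 = -32388)
I - 1*42117 = -32388 - 1*42117 = -32388 - 42117 = -74505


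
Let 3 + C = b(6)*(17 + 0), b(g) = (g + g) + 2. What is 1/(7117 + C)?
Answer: 1/7352 ≈ 0.00013602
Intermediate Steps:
b(g) = 2 + 2*g (b(g) = 2*g + 2 = 2 + 2*g)
C = 235 (C = -3 + (2 + 2*6)*(17 + 0) = -3 + (2 + 12)*17 = -3 + 14*17 = -3 + 238 = 235)
1/(7117 + C) = 1/(7117 + 235) = 1/7352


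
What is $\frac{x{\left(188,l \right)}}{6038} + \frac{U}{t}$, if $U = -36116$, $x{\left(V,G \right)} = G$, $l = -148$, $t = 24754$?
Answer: $- \frac{55433000}{37366163} \approx -1.4835$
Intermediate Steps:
$\frac{x{\left(188,l \right)}}{6038} + \frac{U}{t} = - \frac{148}{6038} - \frac{36116}{24754} = \left(-148\right) \frac{1}{6038} - \frac{18058}{12377} = - \frac{74}{3019} - \frac{18058}{12377} = - \frac{55433000}{37366163}$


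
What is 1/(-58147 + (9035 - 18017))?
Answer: -1/67129 ≈ -1.4897e-5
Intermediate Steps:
1/(-58147 + (9035 - 18017)) = 1/(-58147 - 8982) = 1/(-67129) = -1/67129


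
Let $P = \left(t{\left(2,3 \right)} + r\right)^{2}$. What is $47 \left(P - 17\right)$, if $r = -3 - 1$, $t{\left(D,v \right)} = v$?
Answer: $-752$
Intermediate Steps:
$r = -4$ ($r = -3 - 1 = -4$)
$P = 1$ ($P = \left(3 - 4\right)^{2} = \left(-1\right)^{2} = 1$)
$47 \left(P - 17\right) = 47 \left(1 - 17\right) = 47 \left(-16\right) = -752$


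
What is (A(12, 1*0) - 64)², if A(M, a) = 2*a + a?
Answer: 4096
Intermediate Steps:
A(M, a) = 3*a
(A(12, 1*0) - 64)² = (3*(1*0) - 64)² = (3*0 - 64)² = (0 - 64)² = (-64)² = 4096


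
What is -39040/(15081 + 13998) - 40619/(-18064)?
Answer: 475941341/525283056 ≈ 0.90607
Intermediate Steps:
-39040/(15081 + 13998) - 40619/(-18064) = -39040/29079 - 40619*(-1/18064) = -39040*1/29079 + 40619/18064 = -39040/29079 + 40619/18064 = 475941341/525283056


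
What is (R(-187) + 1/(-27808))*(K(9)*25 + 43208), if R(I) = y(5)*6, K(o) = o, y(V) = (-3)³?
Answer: -195661191401/27808 ≈ -7.0361e+6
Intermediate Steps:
y(V) = -27
R(I) = -162 (R(I) = -27*6 = -162)
(R(-187) + 1/(-27808))*(K(9)*25 + 43208) = (-162 + 1/(-27808))*(9*25 + 43208) = (-162 - 1/27808)*(225 + 43208) = -4504897/27808*43433 = -195661191401/27808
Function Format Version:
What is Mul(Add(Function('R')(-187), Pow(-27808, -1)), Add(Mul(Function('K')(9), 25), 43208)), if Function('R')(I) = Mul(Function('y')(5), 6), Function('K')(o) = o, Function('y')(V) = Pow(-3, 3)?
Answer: Rational(-195661191401, 27808) ≈ -7.0361e+6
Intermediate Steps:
Function('y')(V) = -27
Function('R')(I) = -162 (Function('R')(I) = Mul(-27, 6) = -162)
Mul(Add(Function('R')(-187), Pow(-27808, -1)), Add(Mul(Function('K')(9), 25), 43208)) = Mul(Add(-162, Pow(-27808, -1)), Add(Mul(9, 25), 43208)) = Mul(Add(-162, Rational(-1, 27808)), Add(225, 43208)) = Mul(Rational(-4504897, 27808), 43433) = Rational(-195661191401, 27808)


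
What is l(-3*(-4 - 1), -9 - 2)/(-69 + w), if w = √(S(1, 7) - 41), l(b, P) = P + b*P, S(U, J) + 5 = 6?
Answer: 12144/4801 + 352*I*√10/4801 ≈ 2.5295 + 0.23185*I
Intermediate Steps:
S(U, J) = 1 (S(U, J) = -5 + 6 = 1)
l(b, P) = P + P*b
w = 2*I*√10 (w = √(1 - 41) = √(-40) = 2*I*√10 ≈ 6.3246*I)
l(-3*(-4 - 1), -9 - 2)/(-69 + w) = ((-9 - 2)*(1 - 3*(-4 - 1)))/(-69 + 2*I*√10) = (-11*(1 - 3*(-5)))/(-69 + 2*I*√10) = (-11*(1 + 15))/(-69 + 2*I*√10) = (-11*16)/(-69 + 2*I*√10) = -176/(-69 + 2*I*√10)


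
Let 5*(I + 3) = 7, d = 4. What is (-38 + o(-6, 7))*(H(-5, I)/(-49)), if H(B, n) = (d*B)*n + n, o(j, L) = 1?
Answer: 5624/245 ≈ 22.955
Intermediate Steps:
I = -8/5 (I = -3 + (⅕)*7 = -3 + 7/5 = -8/5 ≈ -1.6000)
H(B, n) = n + 4*B*n (H(B, n) = (4*B)*n + n = 4*B*n + n = n + 4*B*n)
(-38 + o(-6, 7))*(H(-5, I)/(-49)) = (-38 + 1)*(-8*(1 + 4*(-5))/5/(-49)) = -37*(-8*(1 - 20)/5)*(-1)/49 = -37*(-8/5*(-19))*(-1)/49 = -5624*(-1)/(5*49) = -37*(-152/245) = 5624/245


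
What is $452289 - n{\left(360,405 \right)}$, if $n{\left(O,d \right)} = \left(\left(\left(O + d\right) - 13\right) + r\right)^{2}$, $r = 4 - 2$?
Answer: $-116227$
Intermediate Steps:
$r = 2$
$n{\left(O,d \right)} = \left(-11 + O + d\right)^{2}$ ($n{\left(O,d \right)} = \left(\left(\left(O + d\right) - 13\right) + 2\right)^{2} = \left(\left(-13 + O + d\right) + 2\right)^{2} = \left(-11 + O + d\right)^{2}$)
$452289 - n{\left(360,405 \right)} = 452289 - \left(-11 + 360 + 405\right)^{2} = 452289 - 754^{2} = 452289 - 568516 = -116227$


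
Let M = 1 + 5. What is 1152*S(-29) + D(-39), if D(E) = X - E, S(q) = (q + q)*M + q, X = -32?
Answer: -434297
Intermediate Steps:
M = 6
S(q) = 13*q (S(q) = (q + q)*6 + q = (2*q)*6 + q = 12*q + q = 13*q)
D(E) = -32 - E
1152*S(-29) + D(-39) = 1152*(13*(-29)) + (-32 - 1*(-39)) = 1152*(-377) + (-32 + 39) = -434304 + 7 = -434297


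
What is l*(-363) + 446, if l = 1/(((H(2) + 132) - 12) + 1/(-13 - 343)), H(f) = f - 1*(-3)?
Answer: 6572442/14833 ≈ 443.10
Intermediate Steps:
H(f) = 3 + f (H(f) = f + 3 = 3 + f)
l = 356/44499 (l = 1/((((3 + 2) + 132) - 12) + 1/(-13 - 343)) = 1/(((5 + 132) - 12) + 1/(-356)) = 1/((137 - 12) - 1/356) = 1/(125 - 1/356) = 1/(44499/356) = 356/44499 ≈ 0.0080002)
l*(-363) + 446 = (356/44499)*(-363) + 446 = -43076/14833 + 446 = 6572442/14833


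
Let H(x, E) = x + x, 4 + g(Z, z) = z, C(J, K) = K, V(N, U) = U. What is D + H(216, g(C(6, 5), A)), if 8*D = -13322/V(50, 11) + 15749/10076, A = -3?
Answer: 22635453/80608 ≈ 280.81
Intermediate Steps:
D = -12187203/80608 (D = (-13322/11 + 15749/10076)/8 = (1/8)*(-12187203/10076) = -12187203/80608 ≈ -151.19)
g(Z, z) = -4 + z
H(x, E) = 2*x
D + H(216, g(C(6, 5), A)) = -12187203/80608 + 2*216 = -12187203/80608 + 432 = 22635453/80608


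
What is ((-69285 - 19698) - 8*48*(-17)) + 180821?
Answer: 98366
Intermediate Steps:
((-69285 - 19698) - 8*48*(-17)) + 180821 = (-88983 - 384*(-17)) + 180821 = (-88983 + 6528) + 180821 = -82455 + 180821 = 98366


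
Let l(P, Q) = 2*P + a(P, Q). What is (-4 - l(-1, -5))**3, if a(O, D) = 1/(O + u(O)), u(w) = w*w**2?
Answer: -27/8 ≈ -3.3750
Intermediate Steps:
u(w) = w**3
a(O, D) = 1/(O + O**3)
l(P, Q) = 1/(P + P**3) + 2*P (l(P, Q) = 2*P + 1/(P + P**3) = 1/(P + P**3) + 2*P)
(-4 - l(-1, -5))**3 = (-4 - (1/(-1 + (-1)**3) + 2*(-1)))**3 = (-4 - (1/(-1 - 1) - 2))**3 = (-4 - (1/(-2) - 2))**3 = (-4 - (-1/2 - 2))**3 = (-4 - 1*(-5/2))**3 = (-4 + 5/2)**3 = (-3/2)**3 = -27/8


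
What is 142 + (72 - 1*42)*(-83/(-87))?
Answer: 4948/29 ≈ 170.62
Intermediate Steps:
142 + (72 - 1*42)*(-83/(-87)) = 142 + (72 - 42)*(-83*(-1/87)) = 142 + 30*(83/87) = 142 + 830/29 = 4948/29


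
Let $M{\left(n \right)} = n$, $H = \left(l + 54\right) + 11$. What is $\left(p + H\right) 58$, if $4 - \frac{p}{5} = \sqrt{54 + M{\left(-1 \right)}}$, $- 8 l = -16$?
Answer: $5046 - 290 \sqrt{53} \approx 2934.8$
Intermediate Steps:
$l = 2$ ($l = \left(- \frac{1}{8}\right) \left(-16\right) = 2$)
$H = 67$ ($H = \left(2 + 54\right) + 11 = 56 + 11 = 67$)
$p = 20 - 5 \sqrt{53}$ ($p = 20 - 5 \sqrt{54 - 1} = 20 - 5 \sqrt{53} \approx -16.401$)
$\left(p + H\right) 58 = \left(\left(20 - 5 \sqrt{53}\right) + 67\right) 58 = \left(87 - 5 \sqrt{53}\right) 58 = 5046 - 290 \sqrt{53}$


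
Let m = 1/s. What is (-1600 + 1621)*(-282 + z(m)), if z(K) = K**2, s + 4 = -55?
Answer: -20614461/3481 ≈ -5922.0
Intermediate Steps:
s = -59 (s = -4 - 55 = -59)
m = -1/59 (m = 1/(-59) = -1/59 ≈ -0.016949)
(-1600 + 1621)*(-282 + z(m)) = (-1600 + 1621)*(-282 + (-1/59)**2) = 21*(-282 + 1/3481) = 21*(-981641/3481) = -20614461/3481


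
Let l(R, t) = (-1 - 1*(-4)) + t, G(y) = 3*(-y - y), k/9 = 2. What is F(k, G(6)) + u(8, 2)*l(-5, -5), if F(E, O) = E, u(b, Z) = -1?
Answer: 20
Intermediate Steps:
k = 18 (k = 9*2 = 18)
G(y) = -6*y (G(y) = 3*(-2*y) = -6*y)
l(R, t) = 3 + t (l(R, t) = (-1 + 4) + t = 3 + t)
F(k, G(6)) + u(8, 2)*l(-5, -5) = 18 - (3 - 5) = 18 - 1*(-2) = 18 + 2 = 20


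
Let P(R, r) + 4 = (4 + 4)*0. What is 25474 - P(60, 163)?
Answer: 25478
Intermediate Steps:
P(R, r) = -4 (P(R, r) = -4 + (4 + 4)*0 = -4 + 8*0 = -4 + 0 = -4)
25474 - P(60, 163) = 25474 - 1*(-4) = 25474 + 4 = 25478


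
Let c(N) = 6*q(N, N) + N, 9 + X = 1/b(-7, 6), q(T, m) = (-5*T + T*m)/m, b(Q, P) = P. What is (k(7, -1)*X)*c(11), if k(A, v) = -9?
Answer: 7473/2 ≈ 3736.5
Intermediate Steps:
q(T, m) = (-5*T + T*m)/m
X = -53/6 (X = -9 + 1/6 = -9 + ⅙ = -53/6 ≈ -8.8333)
c(N) = -30 + 7*N (c(N) = 6*(N*(-5 + N)/N) + N = 6*(-5 + N) + N = (-30 + 6*N) + N = -30 + 7*N)
(k(7, -1)*X)*c(11) = (-9*(-53/6))*(-30 + 7*11) = 159*(-30 + 77)/2 = (159/2)*47 = 7473/2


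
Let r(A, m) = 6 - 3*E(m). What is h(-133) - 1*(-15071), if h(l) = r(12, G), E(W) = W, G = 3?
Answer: 15068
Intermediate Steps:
r(A, m) = 6 - 3*m
h(l) = -3 (h(l) = 6 - 3*3 = 6 - 9 = -3)
h(-133) - 1*(-15071) = -3 - 1*(-15071) = -3 + 15071 = 15068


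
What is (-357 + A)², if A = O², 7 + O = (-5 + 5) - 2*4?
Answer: 17424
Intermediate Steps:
O = -15 (O = -7 + ((-5 + 5) - 2*4) = -7 + (0 - 8) = -7 - 8 = -15)
A = 225 (A = (-15)² = 225)
(-357 + A)² = (-357 + 225)² = (-132)² = 17424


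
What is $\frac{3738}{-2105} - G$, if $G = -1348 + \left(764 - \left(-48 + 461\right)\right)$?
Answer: $\frac{2094947}{2105} \approx 995.22$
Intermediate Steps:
$G = -997$ ($G = -1348 + \left(764 - 413\right) = -1348 + 351 = -997$)
$\frac{3738}{-2105} - G = \frac{3738}{-2105} - -997 = 3738 \left(- \frac{1}{2105}\right) + 997 = - \frac{3738}{2105} + 997 = \frac{2094947}{2105}$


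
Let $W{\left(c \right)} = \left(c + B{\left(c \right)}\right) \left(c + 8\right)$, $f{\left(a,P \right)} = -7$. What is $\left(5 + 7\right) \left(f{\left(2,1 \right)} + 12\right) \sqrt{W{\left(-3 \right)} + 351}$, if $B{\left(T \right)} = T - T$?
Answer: $240 \sqrt{21} \approx 1099.8$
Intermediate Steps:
$B{\left(T \right)} = 0$
$W{\left(c \right)} = c \left(8 + c\right)$ ($W{\left(c \right)} = \left(c + 0\right) \left(c + 8\right) = c \left(8 + c\right)$)
$\left(5 + 7\right) \left(f{\left(2,1 \right)} + 12\right) \sqrt{W{\left(-3 \right)} + 351} = \left(5 + 7\right) \left(-7 + 12\right) \sqrt{- 3 \left(8 - 3\right) + 351} = 12 \cdot 5 \sqrt{\left(-3\right) 5 + 351} = 60 \sqrt{-15 + 351} = 60 \sqrt{336} = 60 \cdot 4 \sqrt{21} = 240 \sqrt{21}$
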